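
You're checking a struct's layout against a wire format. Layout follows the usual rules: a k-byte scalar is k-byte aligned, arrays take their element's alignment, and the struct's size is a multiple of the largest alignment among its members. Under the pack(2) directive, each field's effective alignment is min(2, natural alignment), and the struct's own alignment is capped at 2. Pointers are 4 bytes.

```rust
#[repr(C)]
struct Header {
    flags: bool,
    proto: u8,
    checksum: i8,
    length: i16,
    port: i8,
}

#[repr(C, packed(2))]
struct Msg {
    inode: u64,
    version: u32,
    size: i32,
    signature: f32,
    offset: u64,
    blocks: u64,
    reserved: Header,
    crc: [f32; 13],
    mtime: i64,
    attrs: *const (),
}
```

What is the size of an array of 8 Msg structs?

Header: @0: flags [1B, align 1] → 1; @1: proto [1B, align 1] → 2; @2: checksum [1B, align 1] → 3; +1 pad (align 2); @4: length [2B, align 2] → 6; @6: port [1B, align 1] → 7; +1 tail pad (align 2); size 8, align 2
@0: inode [8B, align 2] → 8
@8: version [4B, align 2] → 12
@12: size [4B, align 2] → 16
@16: signature [4B, align 2] → 20
@20: offset [8B, align 2] → 28
@28: blocks [8B, align 2] → 36
@36: reserved [8B, align 2] → 44
@44: crc [52B, align 2] → 96
@96: mtime [8B, align 2] → 104
@104: attrs [4B, align 2] → 108
size 108, align 2
array of 8: 8 × 108 = 864

864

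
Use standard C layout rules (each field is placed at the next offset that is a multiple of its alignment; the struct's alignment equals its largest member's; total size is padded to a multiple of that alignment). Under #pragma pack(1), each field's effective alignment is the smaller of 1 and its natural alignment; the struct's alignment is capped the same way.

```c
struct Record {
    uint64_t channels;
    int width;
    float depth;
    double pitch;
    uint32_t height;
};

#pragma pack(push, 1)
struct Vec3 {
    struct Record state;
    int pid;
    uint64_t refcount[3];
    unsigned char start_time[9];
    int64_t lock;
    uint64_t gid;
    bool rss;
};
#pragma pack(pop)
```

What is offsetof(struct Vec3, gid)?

Record: channels at 0 (size 8, align 8) → ends 8; width at 8 (size 4, align 4) → ends 12; depth at 12 (size 4, align 4) → ends 16; pitch at 16 (size 8, align 8) → ends 24; height at 24 (size 4, align 4) → ends 28; tail pad 4 to reach multiple of 8; total 32 bytes, alignment 8
state at 0 (size 32, align 1) → ends 32
pid at 32 (size 4, align 1) → ends 36
refcount at 36 (size 24, align 1) → ends 60
start_time at 60 (size 9, align 1) → ends 69
lock at 69 (size 8, align 1) → ends 77
gid at 77 (size 8, align 1) → ends 85

77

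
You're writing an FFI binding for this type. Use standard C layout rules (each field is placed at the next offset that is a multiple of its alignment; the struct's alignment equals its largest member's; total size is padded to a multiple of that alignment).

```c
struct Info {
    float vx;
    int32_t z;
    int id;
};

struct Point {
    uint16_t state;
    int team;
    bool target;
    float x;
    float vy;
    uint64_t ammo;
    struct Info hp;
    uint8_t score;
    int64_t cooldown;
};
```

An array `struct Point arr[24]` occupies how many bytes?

Info: 0..4  vx  (4B, 4-aligned); 4..8  z  (4B, 4-aligned); 8..12  id  (4B, 4-aligned); sizeof = 12, alignof = 4
0..2  state  (2B, 2-aligned)
2..4  -- padding (2B)
4..8  team  (4B, 4-aligned)
8..9  target  (1B, 1-aligned)
9..12  -- padding (3B)
12..16  x  (4B, 4-aligned)
16..20  vy  (4B, 4-aligned)
20..24  -- padding (4B)
24..32  ammo  (8B, 8-aligned)
32..44  hp  (12B, 4-aligned)
44..45  score  (1B, 1-aligned)
45..48  -- padding (3B)
48..56  cooldown  (8B, 8-aligned)
sizeof = 56, alignof = 8
array of 24: 24 × 56 = 1344

1344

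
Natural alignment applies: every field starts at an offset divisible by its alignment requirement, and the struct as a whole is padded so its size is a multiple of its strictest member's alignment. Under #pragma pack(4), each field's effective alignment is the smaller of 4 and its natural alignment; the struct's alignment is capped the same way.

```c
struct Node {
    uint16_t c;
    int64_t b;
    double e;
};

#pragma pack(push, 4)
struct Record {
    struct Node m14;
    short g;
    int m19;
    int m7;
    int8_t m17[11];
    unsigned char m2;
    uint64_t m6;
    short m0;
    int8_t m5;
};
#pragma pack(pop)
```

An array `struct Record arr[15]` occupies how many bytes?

Node: c at 0 (size 2, align 2) → ends 2; pad 6 to align 8 for b; b at 8 (size 8, align 8) → ends 16; e at 16 (size 8, align 8) → ends 24; total 24 bytes, alignment 8
m14 at 0 (size 24, align 4) → ends 24
g at 24 (size 2, align 2) → ends 26
pad 2 to align 4 for m19
m19 at 28 (size 4, align 4) → ends 32
m7 at 32 (size 4, align 4) → ends 36
m17 at 36 (size 11, align 1) → ends 47
m2 at 47 (size 1, align 1) → ends 48
m6 at 48 (size 8, align 4) → ends 56
m0 at 56 (size 2, align 2) → ends 58
m5 at 58 (size 1, align 1) → ends 59
tail pad 1 to reach multiple of 4
total 60 bytes, alignment 4
array of 15: 15 × 60 = 900

900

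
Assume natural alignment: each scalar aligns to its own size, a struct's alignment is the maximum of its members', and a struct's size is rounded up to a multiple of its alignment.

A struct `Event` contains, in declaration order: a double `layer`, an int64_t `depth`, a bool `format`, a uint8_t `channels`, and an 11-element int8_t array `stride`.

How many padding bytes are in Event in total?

0..8  layer  (8B, 8-aligned)
8..16  depth  (8B, 8-aligned)
16..17  format  (1B, 1-aligned)
17..18  channels  (1B, 1-aligned)
18..29  stride  (11B, 1-aligned)
29..32  -- tail padding (3B)
sizeof = 32, alignof = 8
data bytes 29, size 32 → padding 3

3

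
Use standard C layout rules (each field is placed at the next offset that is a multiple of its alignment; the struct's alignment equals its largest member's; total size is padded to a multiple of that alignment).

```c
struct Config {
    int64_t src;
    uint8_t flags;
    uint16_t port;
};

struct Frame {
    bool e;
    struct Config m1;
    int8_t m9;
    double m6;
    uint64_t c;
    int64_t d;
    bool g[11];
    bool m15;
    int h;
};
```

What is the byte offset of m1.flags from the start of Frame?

16

Config: src at 0 (size 8, align 8) → ends 8; flags at 8 (size 1, align 1) → ends 9; pad 1 to align 2 for port; port at 10 (size 2, align 2) → ends 12; tail pad 4 to reach multiple of 8; total 16 bytes, alignment 8
e at 0 (size 1, align 1) → ends 1
pad 7 to align 8 for m1
m1 at 8 (size 16, align 8) → ends 24
within Config: flags at 8
8 + 8 = 16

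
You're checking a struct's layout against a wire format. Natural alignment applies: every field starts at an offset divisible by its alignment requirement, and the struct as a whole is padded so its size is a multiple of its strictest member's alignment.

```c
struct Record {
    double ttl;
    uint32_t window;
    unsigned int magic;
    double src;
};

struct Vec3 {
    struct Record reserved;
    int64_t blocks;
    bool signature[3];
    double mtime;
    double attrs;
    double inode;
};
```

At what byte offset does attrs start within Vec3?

Record: 0..8  ttl  (8B, 8-aligned); 8..12  window  (4B, 4-aligned); 12..16  magic  (4B, 4-aligned); 16..24  src  (8B, 8-aligned); sizeof = 24, alignof = 8
0..24  reserved  (24B, 8-aligned)
24..32  blocks  (8B, 8-aligned)
32..35  signature  (3B, 1-aligned)
35..40  -- padding (5B)
40..48  mtime  (8B, 8-aligned)
48..56  attrs  (8B, 8-aligned)

48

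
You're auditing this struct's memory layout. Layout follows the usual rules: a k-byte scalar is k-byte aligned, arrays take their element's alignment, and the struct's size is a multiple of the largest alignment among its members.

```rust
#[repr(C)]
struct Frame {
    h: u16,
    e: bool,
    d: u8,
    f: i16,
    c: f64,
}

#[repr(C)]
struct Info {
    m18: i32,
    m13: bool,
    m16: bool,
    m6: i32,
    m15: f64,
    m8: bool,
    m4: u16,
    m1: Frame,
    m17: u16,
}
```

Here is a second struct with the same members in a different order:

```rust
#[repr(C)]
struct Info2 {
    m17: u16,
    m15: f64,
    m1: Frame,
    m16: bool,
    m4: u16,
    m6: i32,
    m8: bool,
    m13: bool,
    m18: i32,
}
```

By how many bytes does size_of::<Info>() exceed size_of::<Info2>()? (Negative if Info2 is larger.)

Frame: h at 0 (size 2, align 2) → ends 2; e at 2 (size 1, align 1) → ends 3; d at 3 (size 1, align 1) → ends 4; f at 4 (size 2, align 2) → ends 6; pad 2 to align 8 for c; c at 8 (size 8, align 8) → ends 16; total 16 bytes, alignment 8
m18 at 0 (size 4, align 4) → ends 4
m13 at 4 (size 1, align 1) → ends 5
m16 at 5 (size 1, align 1) → ends 6
pad 2 to align 4 for m6
m6 at 8 (size 4, align 4) → ends 12
pad 4 to align 8 for m15
m15 at 16 (size 8, align 8) → ends 24
m8 at 24 (size 1, align 1) → ends 25
pad 1 to align 2 for m4
m4 at 26 (size 2, align 2) → ends 28
pad 4 to align 8 for m1
m1 at 32 (size 16, align 8) → ends 48
m17 at 48 (size 2, align 2) → ends 50
tail pad 6 to reach multiple of 8
total 56 bytes, alignment 8
— Info2 —
m17 at 0 (size 2, align 2) → ends 2
pad 6 to align 8 for m15
m15 at 8 (size 8, align 8) → ends 16
m1 at 16 (size 16, align 8) → ends 32
m16 at 32 (size 1, align 1) → ends 33
pad 1 to align 2 for m4
m4 at 34 (size 2, align 2) → ends 36
m6 at 36 (size 4, align 4) → ends 40
m8 at 40 (size 1, align 1) → ends 41
m13 at 41 (size 1, align 1) → ends 42
pad 2 to align 4 for m18
m18 at 44 (size 4, align 4) → ends 48
total 48 bytes, alignment 8
56 − 48 = 8

8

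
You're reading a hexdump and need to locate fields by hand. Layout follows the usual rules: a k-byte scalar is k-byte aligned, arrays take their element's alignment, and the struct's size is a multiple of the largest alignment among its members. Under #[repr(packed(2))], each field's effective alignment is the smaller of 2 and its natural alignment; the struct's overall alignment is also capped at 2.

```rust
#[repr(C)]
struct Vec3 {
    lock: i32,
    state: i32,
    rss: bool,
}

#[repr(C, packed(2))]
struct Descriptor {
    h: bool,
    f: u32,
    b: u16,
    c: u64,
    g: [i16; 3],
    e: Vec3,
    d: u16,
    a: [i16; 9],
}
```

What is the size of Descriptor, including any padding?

Vec3: lock at 0 (size 4, align 4) → ends 4; state at 4 (size 4, align 4) → ends 8; rss at 8 (size 1, align 1) → ends 9; tail pad 3 to reach multiple of 4; total 12 bytes, alignment 4
h at 0 (size 1, align 1) → ends 1
pad 1 to align 2 for f
f at 2 (size 4, align 2) → ends 6
b at 6 (size 2, align 2) → ends 8
c at 8 (size 8, align 2) → ends 16
g at 16 (size 6, align 2) → ends 22
e at 22 (size 12, align 2) → ends 34
d at 34 (size 2, align 2) → ends 36
a at 36 (size 18, align 2) → ends 54
total 54 bytes, alignment 2

54 bytes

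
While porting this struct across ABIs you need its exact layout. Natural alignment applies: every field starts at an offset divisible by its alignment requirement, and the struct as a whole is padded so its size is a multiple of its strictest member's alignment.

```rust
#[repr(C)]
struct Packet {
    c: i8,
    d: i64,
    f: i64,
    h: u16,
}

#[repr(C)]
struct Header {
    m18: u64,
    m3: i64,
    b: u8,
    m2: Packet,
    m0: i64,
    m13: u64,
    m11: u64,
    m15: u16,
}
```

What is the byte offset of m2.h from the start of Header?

48

Packet: c at 0 (size 1, align 1) → ends 1; pad 7 to align 8 for d; d at 8 (size 8, align 8) → ends 16; f at 16 (size 8, align 8) → ends 24; h at 24 (size 2, align 2) → ends 26; tail pad 6 to reach multiple of 8; total 32 bytes, alignment 8
m18 at 0 (size 8, align 8) → ends 8
m3 at 8 (size 8, align 8) → ends 16
b at 16 (size 1, align 1) → ends 17
pad 7 to align 8 for m2
m2 at 24 (size 32, align 8) → ends 56
within Packet: h at 24
24 + 24 = 48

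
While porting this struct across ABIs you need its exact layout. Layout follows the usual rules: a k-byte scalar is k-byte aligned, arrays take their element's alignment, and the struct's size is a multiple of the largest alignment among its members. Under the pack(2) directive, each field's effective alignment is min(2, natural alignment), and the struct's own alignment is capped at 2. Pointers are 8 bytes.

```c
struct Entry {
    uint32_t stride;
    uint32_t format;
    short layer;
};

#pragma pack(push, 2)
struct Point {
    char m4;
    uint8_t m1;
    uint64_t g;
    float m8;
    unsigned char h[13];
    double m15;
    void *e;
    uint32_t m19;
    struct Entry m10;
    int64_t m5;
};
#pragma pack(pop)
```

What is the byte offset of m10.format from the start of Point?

Entry: @0: stride [4B, align 4] → 4; @4: format [4B, align 4] → 8; @8: layer [2B, align 2] → 10; +2 tail pad (align 4); size 12, align 4
@0: m4 [1B, align 1] → 1
@1: m1 [1B, align 1] → 2
@2: g [8B, align 2] → 10
@10: m8 [4B, align 2] → 14
@14: h [13B, align 1] → 27
+1 pad (align 2)
@28: m15 [8B, align 2] → 36
@36: e [8B, align 2] → 44
@44: m19 [4B, align 2] → 48
@48: m10 [12B, align 2] → 60
within Entry: format at 4
48 + 4 = 52

52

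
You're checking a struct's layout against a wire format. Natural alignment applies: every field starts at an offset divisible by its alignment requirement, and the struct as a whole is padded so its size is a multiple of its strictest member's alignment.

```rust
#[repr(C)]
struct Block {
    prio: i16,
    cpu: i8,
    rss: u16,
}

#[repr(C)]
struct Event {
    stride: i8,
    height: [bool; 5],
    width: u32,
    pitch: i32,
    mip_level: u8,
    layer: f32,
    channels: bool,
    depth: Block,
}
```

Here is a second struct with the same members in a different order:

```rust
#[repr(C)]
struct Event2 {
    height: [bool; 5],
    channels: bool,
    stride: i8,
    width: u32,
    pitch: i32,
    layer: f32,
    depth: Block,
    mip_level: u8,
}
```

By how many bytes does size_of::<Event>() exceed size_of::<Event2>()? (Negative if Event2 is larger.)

4

Block: @0: prio [2B, align 2] → 2; @2: cpu [1B, align 1] → 3; +1 pad (align 2); @4: rss [2B, align 2] → 6; size 6, align 2
@0: stride [1B, align 1] → 1
@1: height [5B, align 1] → 6
+2 pad (align 4)
@8: width [4B, align 4] → 12
@12: pitch [4B, align 4] → 16
@16: mip_level [1B, align 1] → 17
+3 pad (align 4)
@20: layer [4B, align 4] → 24
@24: channels [1B, align 1] → 25
+1 pad (align 2)
@26: depth [6B, align 2] → 32
size 32, align 4
— Event2 —
@0: height [5B, align 1] → 5
@5: channels [1B, align 1] → 6
@6: stride [1B, align 1] → 7
+1 pad (align 4)
@8: width [4B, align 4] → 12
@12: pitch [4B, align 4] → 16
@16: layer [4B, align 4] → 20
@20: depth [6B, align 2] → 26
@26: mip_level [1B, align 1] → 27
+1 tail pad (align 4)
size 28, align 4
32 − 28 = 4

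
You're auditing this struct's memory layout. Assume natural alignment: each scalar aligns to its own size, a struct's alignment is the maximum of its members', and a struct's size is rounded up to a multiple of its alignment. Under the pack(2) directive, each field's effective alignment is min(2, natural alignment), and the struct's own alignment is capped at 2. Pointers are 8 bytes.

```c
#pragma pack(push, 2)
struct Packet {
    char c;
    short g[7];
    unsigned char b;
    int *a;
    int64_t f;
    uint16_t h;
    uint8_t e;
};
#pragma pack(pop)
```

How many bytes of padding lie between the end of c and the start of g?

1

c at 0 (size 1, align 1) → ends 1
pad 1 to align 2 for g
g at 2 (size 14, align 2) → ends 16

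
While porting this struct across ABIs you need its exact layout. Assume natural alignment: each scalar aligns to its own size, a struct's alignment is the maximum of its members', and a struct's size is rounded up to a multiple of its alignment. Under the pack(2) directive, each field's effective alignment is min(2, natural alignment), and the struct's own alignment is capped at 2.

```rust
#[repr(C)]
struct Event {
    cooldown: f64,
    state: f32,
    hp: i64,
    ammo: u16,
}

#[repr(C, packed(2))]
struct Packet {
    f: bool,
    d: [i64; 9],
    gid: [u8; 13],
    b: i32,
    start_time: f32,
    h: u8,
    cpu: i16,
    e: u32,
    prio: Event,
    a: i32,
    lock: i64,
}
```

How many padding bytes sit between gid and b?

Event: 0..8  cooldown  (8B, 8-aligned); 8..12  state  (4B, 4-aligned); 12..16  -- padding (4B); 16..24  hp  (8B, 8-aligned); 24..26  ammo  (2B, 2-aligned); 26..32  -- tail padding (6B); sizeof = 32, alignof = 8
0..1  f  (1B, 1-aligned)
1..2  -- padding (1B)
2..74  d  (72B, 2-aligned)
74..87  gid  (13B, 1-aligned)
87..88  -- padding (1B)
88..92  b  (4B, 2-aligned)

1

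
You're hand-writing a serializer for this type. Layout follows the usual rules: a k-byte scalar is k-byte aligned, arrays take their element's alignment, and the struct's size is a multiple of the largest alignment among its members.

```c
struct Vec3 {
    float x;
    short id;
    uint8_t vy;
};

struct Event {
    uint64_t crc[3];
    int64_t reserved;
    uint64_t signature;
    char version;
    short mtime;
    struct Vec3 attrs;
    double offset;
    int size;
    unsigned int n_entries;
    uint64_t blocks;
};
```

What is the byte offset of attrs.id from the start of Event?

Vec3: x at 0 (size 4, align 4) → ends 4; id at 4 (size 2, align 2) → ends 6; vy at 6 (size 1, align 1) → ends 7; tail pad 1 to reach multiple of 4; total 8 bytes, alignment 4
crc at 0 (size 24, align 8) → ends 24
reserved at 24 (size 8, align 8) → ends 32
signature at 32 (size 8, align 8) → ends 40
version at 40 (size 1, align 1) → ends 41
pad 1 to align 2 for mtime
mtime at 42 (size 2, align 2) → ends 44
attrs at 44 (size 8, align 4) → ends 52
within Vec3: id at 4
44 + 4 = 48

48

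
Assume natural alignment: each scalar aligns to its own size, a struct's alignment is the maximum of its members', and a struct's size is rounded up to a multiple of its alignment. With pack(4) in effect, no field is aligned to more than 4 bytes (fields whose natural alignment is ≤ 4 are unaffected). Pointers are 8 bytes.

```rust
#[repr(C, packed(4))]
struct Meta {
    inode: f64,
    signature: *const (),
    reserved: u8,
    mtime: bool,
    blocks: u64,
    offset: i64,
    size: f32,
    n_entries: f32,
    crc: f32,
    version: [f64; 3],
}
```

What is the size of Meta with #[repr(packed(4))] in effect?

0..8  inode  (8B, 4-aligned)
8..16  signature  (8B, 4-aligned)
16..17  reserved  (1B, 1-aligned)
17..18  mtime  (1B, 1-aligned)
18..20  -- padding (2B)
20..28  blocks  (8B, 4-aligned)
28..36  offset  (8B, 4-aligned)
36..40  size  (4B, 4-aligned)
40..44  n_entries  (4B, 4-aligned)
44..48  crc  (4B, 4-aligned)
48..72  version  (24B, 4-aligned)
sizeof = 72, alignof = 4

72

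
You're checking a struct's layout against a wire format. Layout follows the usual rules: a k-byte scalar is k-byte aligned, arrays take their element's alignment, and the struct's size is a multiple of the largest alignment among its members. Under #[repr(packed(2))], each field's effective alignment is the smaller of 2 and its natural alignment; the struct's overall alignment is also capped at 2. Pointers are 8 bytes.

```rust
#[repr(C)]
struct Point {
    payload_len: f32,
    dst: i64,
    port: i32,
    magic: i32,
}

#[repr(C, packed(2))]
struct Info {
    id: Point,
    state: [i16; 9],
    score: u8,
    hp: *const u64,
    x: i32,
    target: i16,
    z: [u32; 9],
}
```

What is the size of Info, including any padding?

94 bytes

Point: payload_len at 0 (size 4, align 4) → ends 4; pad 4 to align 8 for dst; dst at 8 (size 8, align 8) → ends 16; port at 16 (size 4, align 4) → ends 20; magic at 20 (size 4, align 4) → ends 24; total 24 bytes, alignment 8
id at 0 (size 24, align 2) → ends 24
state at 24 (size 18, align 2) → ends 42
score at 42 (size 1, align 1) → ends 43
pad 1 to align 2 for hp
hp at 44 (size 8, align 2) → ends 52
x at 52 (size 4, align 2) → ends 56
target at 56 (size 2, align 2) → ends 58
z at 58 (size 36, align 2) → ends 94
total 94 bytes, alignment 2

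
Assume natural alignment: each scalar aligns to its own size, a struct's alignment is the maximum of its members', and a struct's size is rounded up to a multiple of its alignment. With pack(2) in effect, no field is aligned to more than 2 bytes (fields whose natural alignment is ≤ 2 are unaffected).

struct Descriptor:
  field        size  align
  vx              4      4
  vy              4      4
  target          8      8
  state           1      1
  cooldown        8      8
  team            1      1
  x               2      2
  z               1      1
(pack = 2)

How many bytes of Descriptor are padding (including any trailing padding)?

3

vx at 0 (size 4, align 2) → ends 4
vy at 4 (size 4, align 2) → ends 8
target at 8 (size 8, align 2) → ends 16
state at 16 (size 1, align 1) → ends 17
pad 1 to align 2 for cooldown
cooldown at 18 (size 8, align 2) → ends 26
team at 26 (size 1, align 1) → ends 27
pad 1 to align 2 for x
x at 28 (size 2, align 2) → ends 30
z at 30 (size 1, align 1) → ends 31
tail pad 1 to reach multiple of 2
total 32 bytes, alignment 2
data bytes 29, size 32 → padding 3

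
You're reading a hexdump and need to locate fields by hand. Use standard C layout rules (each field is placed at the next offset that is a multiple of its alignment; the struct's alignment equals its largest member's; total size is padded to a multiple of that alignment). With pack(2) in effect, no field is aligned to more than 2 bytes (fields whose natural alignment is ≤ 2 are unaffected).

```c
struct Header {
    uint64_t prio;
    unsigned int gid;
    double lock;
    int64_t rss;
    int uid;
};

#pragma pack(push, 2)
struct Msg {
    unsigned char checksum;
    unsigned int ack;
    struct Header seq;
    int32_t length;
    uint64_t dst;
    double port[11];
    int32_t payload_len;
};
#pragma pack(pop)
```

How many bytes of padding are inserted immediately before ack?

Header: 0..8  prio  (8B, 8-aligned); 8..12  gid  (4B, 4-aligned); 12..16  -- padding (4B); 16..24  lock  (8B, 8-aligned); 24..32  rss  (8B, 8-aligned); 32..36  uid  (4B, 4-aligned); 36..40  -- tail padding (4B); sizeof = 40, alignof = 8
0..1  checksum  (1B, 1-aligned)
1..2  -- padding (1B)
2..6  ack  (4B, 2-aligned)

1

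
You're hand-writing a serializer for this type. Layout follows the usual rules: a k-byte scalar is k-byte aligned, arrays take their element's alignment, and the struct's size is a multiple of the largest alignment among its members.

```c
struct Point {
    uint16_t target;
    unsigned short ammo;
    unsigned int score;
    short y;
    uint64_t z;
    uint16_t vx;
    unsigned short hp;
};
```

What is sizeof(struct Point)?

target at 0 (size 2, align 2) → ends 2
ammo at 2 (size 2, align 2) → ends 4
score at 4 (size 4, align 4) → ends 8
y at 8 (size 2, align 2) → ends 10
pad 6 to align 8 for z
z at 16 (size 8, align 8) → ends 24
vx at 24 (size 2, align 2) → ends 26
hp at 26 (size 2, align 2) → ends 28
tail pad 4 to reach multiple of 8
total 32 bytes, alignment 8

32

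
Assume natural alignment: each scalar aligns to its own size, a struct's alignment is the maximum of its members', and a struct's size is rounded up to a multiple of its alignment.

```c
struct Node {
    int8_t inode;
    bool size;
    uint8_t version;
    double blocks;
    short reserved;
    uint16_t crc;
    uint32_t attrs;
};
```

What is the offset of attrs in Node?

inode at 0 (size 1, align 1) → ends 1
size at 1 (size 1, align 1) → ends 2
version at 2 (size 1, align 1) → ends 3
pad 5 to align 8 for blocks
blocks at 8 (size 8, align 8) → ends 16
reserved at 16 (size 2, align 2) → ends 18
crc at 18 (size 2, align 2) → ends 20
attrs at 20 (size 4, align 4) → ends 24

20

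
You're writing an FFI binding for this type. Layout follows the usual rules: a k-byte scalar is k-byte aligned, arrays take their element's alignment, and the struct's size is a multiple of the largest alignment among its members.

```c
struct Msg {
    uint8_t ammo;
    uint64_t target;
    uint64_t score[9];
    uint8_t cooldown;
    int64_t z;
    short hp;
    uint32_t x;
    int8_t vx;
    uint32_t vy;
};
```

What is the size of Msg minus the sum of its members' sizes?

ammo at 0 (size 1, align 1) → ends 1
pad 7 to align 8 for target
target at 8 (size 8, align 8) → ends 16
score at 16 (size 72, align 8) → ends 88
cooldown at 88 (size 1, align 1) → ends 89
pad 7 to align 8 for z
z at 96 (size 8, align 8) → ends 104
hp at 104 (size 2, align 2) → ends 106
pad 2 to align 4 for x
x at 108 (size 4, align 4) → ends 112
vx at 112 (size 1, align 1) → ends 113
pad 3 to align 4 for vy
vy at 116 (size 4, align 4) → ends 120
total 120 bytes, alignment 8
data bytes 101, size 120 → padding 19

19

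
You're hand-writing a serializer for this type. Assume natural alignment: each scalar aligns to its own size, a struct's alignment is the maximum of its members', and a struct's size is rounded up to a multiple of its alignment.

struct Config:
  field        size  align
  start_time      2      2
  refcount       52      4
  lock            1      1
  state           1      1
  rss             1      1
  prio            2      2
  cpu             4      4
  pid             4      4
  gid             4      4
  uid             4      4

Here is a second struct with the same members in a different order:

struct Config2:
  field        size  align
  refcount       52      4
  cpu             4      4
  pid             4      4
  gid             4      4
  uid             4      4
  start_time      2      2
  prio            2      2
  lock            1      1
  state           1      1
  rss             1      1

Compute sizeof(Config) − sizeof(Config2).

@0: start_time [2B, align 2] → 2
+2 pad (align 4)
@4: refcount [52B, align 4] → 56
@56: lock [1B, align 1] → 57
@57: state [1B, align 1] → 58
@58: rss [1B, align 1] → 59
+1 pad (align 2)
@60: prio [2B, align 2] → 62
+2 pad (align 4)
@64: cpu [4B, align 4] → 68
@68: pid [4B, align 4] → 72
@72: gid [4B, align 4] → 76
@76: uid [4B, align 4] → 80
size 80, align 4
— Config2 —
@0: refcount [52B, align 4] → 52
@52: cpu [4B, align 4] → 56
@56: pid [4B, align 4] → 60
@60: gid [4B, align 4] → 64
@64: uid [4B, align 4] → 68
@68: start_time [2B, align 2] → 70
@70: prio [2B, align 2] → 72
@72: lock [1B, align 1] → 73
@73: state [1B, align 1] → 74
@74: rss [1B, align 1] → 75
+1 tail pad (align 4)
size 76, align 4
80 − 76 = 4

4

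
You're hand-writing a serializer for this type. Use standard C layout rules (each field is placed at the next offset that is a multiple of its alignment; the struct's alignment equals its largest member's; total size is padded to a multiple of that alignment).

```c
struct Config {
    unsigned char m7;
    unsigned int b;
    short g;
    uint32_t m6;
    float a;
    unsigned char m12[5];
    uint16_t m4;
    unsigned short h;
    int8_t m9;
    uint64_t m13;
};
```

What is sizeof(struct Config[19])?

760

@0: m7 [1B, align 1] → 1
+3 pad (align 4)
@4: b [4B, align 4] → 8
@8: g [2B, align 2] → 10
+2 pad (align 4)
@12: m6 [4B, align 4] → 16
@16: a [4B, align 4] → 20
@20: m12 [5B, align 1] → 25
+1 pad (align 2)
@26: m4 [2B, align 2] → 28
@28: h [2B, align 2] → 30
@30: m9 [1B, align 1] → 31
+1 pad (align 8)
@32: m13 [8B, align 8] → 40
size 40, align 8
array of 19: 19 × 40 = 760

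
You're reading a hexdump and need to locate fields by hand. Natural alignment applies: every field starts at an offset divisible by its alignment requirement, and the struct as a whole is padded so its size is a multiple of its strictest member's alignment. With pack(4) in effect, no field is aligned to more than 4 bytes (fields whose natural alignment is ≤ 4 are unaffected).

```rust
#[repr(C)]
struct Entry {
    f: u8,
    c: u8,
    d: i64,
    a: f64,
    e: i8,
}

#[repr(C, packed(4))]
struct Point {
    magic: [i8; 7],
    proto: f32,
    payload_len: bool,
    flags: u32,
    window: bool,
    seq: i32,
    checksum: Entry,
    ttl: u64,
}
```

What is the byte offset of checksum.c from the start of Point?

Entry: @0: f [1B, align 1] → 1; @1: c [1B, align 1] → 2; +6 pad (align 8); @8: d [8B, align 8] → 16; @16: a [8B, align 8] → 24; @24: e [1B, align 1] → 25; +7 tail pad (align 8); size 32, align 8
@0: magic [7B, align 1] → 7
+1 pad (align 4)
@8: proto [4B, align 4] → 12
@12: payload_len [1B, align 1] → 13
+3 pad (align 4)
@16: flags [4B, align 4] → 20
@20: window [1B, align 1] → 21
+3 pad (align 4)
@24: seq [4B, align 4] → 28
@28: checksum [32B, align 4] → 60
within Entry: c at 1
28 + 1 = 29

29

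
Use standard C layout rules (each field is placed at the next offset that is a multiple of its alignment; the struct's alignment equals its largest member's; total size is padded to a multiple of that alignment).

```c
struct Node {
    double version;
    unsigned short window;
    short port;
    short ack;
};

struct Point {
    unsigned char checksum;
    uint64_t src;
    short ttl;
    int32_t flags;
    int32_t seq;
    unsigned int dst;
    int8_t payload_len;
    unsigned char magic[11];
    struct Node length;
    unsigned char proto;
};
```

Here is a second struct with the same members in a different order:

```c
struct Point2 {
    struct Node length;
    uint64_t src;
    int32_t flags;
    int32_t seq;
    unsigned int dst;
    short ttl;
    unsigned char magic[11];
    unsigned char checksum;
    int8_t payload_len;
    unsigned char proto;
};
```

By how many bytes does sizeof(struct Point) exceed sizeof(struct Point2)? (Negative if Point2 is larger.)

16

Node: version at 0 (size 8, align 8) → ends 8; window at 8 (size 2, align 2) → ends 10; port at 10 (size 2, align 2) → ends 12; ack at 12 (size 2, align 2) → ends 14; tail pad 2 to reach multiple of 8; total 16 bytes, alignment 8
checksum at 0 (size 1, align 1) → ends 1
pad 7 to align 8 for src
src at 8 (size 8, align 8) → ends 16
ttl at 16 (size 2, align 2) → ends 18
pad 2 to align 4 for flags
flags at 20 (size 4, align 4) → ends 24
seq at 24 (size 4, align 4) → ends 28
dst at 28 (size 4, align 4) → ends 32
payload_len at 32 (size 1, align 1) → ends 33
magic at 33 (size 11, align 1) → ends 44
pad 4 to align 8 for length
length at 48 (size 16, align 8) → ends 64
proto at 64 (size 1, align 1) → ends 65
tail pad 7 to reach multiple of 8
total 72 bytes, alignment 8
— Point2 —
length at 0 (size 16, align 8) → ends 16
src at 16 (size 8, align 8) → ends 24
flags at 24 (size 4, align 4) → ends 28
seq at 28 (size 4, align 4) → ends 32
dst at 32 (size 4, align 4) → ends 36
ttl at 36 (size 2, align 2) → ends 38
magic at 38 (size 11, align 1) → ends 49
checksum at 49 (size 1, align 1) → ends 50
payload_len at 50 (size 1, align 1) → ends 51
proto at 51 (size 1, align 1) → ends 52
tail pad 4 to reach multiple of 8
total 56 bytes, alignment 8
72 − 56 = 16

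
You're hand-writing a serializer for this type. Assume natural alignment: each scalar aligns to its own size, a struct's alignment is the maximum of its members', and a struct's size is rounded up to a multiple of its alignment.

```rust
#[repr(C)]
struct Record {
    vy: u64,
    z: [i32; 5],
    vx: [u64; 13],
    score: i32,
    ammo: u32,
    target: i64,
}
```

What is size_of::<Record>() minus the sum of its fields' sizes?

@0: vy [8B, align 8] → 8
@8: z [20B, align 4] → 28
+4 pad (align 8)
@32: vx [104B, align 8] → 136
@136: score [4B, align 4] → 140
@140: ammo [4B, align 4] → 144
@144: target [8B, align 8] → 152
size 152, align 8
data bytes 148, size 152 → padding 4

4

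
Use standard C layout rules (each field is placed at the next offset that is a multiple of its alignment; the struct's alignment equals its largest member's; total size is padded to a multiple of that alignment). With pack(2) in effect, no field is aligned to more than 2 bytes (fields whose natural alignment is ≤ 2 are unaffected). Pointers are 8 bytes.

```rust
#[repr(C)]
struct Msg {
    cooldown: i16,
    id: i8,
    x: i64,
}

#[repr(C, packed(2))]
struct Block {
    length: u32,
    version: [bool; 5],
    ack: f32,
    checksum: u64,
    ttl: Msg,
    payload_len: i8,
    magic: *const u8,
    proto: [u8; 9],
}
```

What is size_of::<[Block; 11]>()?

638

Msg: cooldown at 0 (size 2, align 2) → ends 2; id at 2 (size 1, align 1) → ends 3; pad 5 to align 8 for x; x at 8 (size 8, align 8) → ends 16; total 16 bytes, alignment 8
length at 0 (size 4, align 2) → ends 4
version at 4 (size 5, align 1) → ends 9
pad 1 to align 2 for ack
ack at 10 (size 4, align 2) → ends 14
checksum at 14 (size 8, align 2) → ends 22
ttl at 22 (size 16, align 2) → ends 38
payload_len at 38 (size 1, align 1) → ends 39
pad 1 to align 2 for magic
magic at 40 (size 8, align 2) → ends 48
proto at 48 (size 9, align 1) → ends 57
tail pad 1 to reach multiple of 2
total 58 bytes, alignment 2
array of 11: 11 × 58 = 638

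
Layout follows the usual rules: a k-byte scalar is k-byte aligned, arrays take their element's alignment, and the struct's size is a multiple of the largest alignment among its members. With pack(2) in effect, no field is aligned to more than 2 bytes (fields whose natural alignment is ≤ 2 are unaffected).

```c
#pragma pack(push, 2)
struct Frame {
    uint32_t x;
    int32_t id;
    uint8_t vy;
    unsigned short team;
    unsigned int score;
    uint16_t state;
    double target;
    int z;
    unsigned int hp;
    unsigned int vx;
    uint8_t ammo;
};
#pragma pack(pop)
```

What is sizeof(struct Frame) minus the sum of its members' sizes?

2

@0: x [4B, align 2] → 4
@4: id [4B, align 2] → 8
@8: vy [1B, align 1] → 9
+1 pad (align 2)
@10: team [2B, align 2] → 12
@12: score [4B, align 2] → 16
@16: state [2B, align 2] → 18
@18: target [8B, align 2] → 26
@26: z [4B, align 2] → 30
@30: hp [4B, align 2] → 34
@34: vx [4B, align 2] → 38
@38: ammo [1B, align 1] → 39
+1 tail pad (align 2)
size 40, align 2
data bytes 38, size 40 → padding 2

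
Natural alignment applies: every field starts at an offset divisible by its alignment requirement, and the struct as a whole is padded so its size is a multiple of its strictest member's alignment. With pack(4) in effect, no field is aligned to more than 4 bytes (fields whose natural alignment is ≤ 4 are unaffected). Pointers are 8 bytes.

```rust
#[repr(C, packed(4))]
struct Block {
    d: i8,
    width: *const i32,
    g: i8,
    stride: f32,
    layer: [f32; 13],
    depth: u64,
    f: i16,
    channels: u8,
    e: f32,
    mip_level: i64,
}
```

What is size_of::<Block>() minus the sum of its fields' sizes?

@0: d [1B, align 1] → 1
+3 pad (align 4)
@4: width [8B, align 4] → 12
@12: g [1B, align 1] → 13
+3 pad (align 4)
@16: stride [4B, align 4] → 20
@20: layer [52B, align 4] → 72
@72: depth [8B, align 4] → 80
@80: f [2B, align 2] → 82
@82: channels [1B, align 1] → 83
+1 pad (align 4)
@84: e [4B, align 4] → 88
@88: mip_level [8B, align 4] → 96
size 96, align 4
data bytes 89, size 96 → padding 7

7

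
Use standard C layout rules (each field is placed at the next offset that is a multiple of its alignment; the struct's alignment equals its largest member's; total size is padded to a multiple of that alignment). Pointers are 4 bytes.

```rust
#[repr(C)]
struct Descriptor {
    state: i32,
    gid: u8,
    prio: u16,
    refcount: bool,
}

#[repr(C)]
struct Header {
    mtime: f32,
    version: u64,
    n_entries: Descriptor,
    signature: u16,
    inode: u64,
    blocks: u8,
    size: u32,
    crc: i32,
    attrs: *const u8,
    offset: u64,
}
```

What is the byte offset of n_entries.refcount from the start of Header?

Descriptor: @0: state [4B, align 4] → 4; @4: gid [1B, align 1] → 5; +1 pad (align 2); @6: prio [2B, align 2] → 8; @8: refcount [1B, align 1] → 9; +3 tail pad (align 4); size 12, align 4
@0: mtime [4B, align 4] → 4
+4 pad (align 8)
@8: version [8B, align 8] → 16
@16: n_entries [12B, align 4] → 28
within Descriptor: refcount at 8
16 + 8 = 24

24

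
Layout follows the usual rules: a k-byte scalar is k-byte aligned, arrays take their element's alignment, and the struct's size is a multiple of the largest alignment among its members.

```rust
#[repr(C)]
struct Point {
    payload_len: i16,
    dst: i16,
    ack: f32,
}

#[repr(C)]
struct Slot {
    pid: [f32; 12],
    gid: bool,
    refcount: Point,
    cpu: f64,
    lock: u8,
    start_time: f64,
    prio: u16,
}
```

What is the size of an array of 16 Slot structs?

1536

Point: payload_len at 0 (size 2, align 2) → ends 2; dst at 2 (size 2, align 2) → ends 4; ack at 4 (size 4, align 4) → ends 8; total 8 bytes, alignment 4
pid at 0 (size 48, align 4) → ends 48
gid at 48 (size 1, align 1) → ends 49
pad 3 to align 4 for refcount
refcount at 52 (size 8, align 4) → ends 60
pad 4 to align 8 for cpu
cpu at 64 (size 8, align 8) → ends 72
lock at 72 (size 1, align 1) → ends 73
pad 7 to align 8 for start_time
start_time at 80 (size 8, align 8) → ends 88
prio at 88 (size 2, align 2) → ends 90
tail pad 6 to reach multiple of 8
total 96 bytes, alignment 8
array of 16: 16 × 96 = 1536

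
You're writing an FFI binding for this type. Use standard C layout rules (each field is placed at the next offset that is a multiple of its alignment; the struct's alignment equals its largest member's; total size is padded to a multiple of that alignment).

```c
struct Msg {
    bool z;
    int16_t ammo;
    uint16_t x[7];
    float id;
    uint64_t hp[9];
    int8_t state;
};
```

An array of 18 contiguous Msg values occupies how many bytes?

0..1  z  (1B, 1-aligned)
1..2  -- padding (1B)
2..4  ammo  (2B, 2-aligned)
4..18  x  (14B, 2-aligned)
18..20  -- padding (2B)
20..24  id  (4B, 4-aligned)
24..96  hp  (72B, 8-aligned)
96..97  state  (1B, 1-aligned)
97..104  -- tail padding (7B)
sizeof = 104, alignof = 8
array of 18: 18 × 104 = 1872

1872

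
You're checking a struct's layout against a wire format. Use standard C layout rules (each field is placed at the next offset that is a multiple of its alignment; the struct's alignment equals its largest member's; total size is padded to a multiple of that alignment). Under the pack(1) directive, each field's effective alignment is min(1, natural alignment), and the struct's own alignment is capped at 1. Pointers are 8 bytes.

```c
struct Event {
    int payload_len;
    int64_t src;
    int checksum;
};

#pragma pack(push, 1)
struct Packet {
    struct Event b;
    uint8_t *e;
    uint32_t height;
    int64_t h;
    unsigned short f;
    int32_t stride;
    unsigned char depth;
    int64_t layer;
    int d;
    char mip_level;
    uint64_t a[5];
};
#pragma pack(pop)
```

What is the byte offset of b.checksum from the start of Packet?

16

Event: @0: payload_len [4B, align 4] → 4; +4 pad (align 8); @8: src [8B, align 8] → 16; @16: checksum [4B, align 4] → 20; +4 tail pad (align 8); size 24, align 8
@0: b [24B, align 1] → 24
within Event: checksum at 16
0 + 16 = 16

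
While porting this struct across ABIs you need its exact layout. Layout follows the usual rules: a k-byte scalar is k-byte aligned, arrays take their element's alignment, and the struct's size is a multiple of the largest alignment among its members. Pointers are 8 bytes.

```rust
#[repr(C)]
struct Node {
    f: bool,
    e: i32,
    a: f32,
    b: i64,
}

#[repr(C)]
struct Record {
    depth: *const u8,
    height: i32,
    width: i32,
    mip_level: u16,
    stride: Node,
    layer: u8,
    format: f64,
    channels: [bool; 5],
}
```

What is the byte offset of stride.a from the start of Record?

Node: f at 0 (size 1, align 1) → ends 1; pad 3 to align 4 for e; e at 4 (size 4, align 4) → ends 8; a at 8 (size 4, align 4) → ends 12; pad 4 to align 8 for b; b at 16 (size 8, align 8) → ends 24; total 24 bytes, alignment 8
depth at 0 (size 8, align 8) → ends 8
height at 8 (size 4, align 4) → ends 12
width at 12 (size 4, align 4) → ends 16
mip_level at 16 (size 2, align 2) → ends 18
pad 6 to align 8 for stride
stride at 24 (size 24, align 8) → ends 48
within Node: a at 8
24 + 8 = 32

32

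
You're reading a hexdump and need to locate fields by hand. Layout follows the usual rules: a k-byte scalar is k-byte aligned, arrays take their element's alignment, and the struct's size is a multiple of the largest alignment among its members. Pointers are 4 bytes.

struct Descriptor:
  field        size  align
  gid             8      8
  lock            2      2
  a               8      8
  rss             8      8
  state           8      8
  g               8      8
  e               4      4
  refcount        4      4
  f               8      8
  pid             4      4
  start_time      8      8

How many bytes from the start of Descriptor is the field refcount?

@0: gid [8B, align 8] → 8
@8: lock [2B, align 2] → 10
+6 pad (align 8)
@16: a [8B, align 8] → 24
@24: rss [8B, align 8] → 32
@32: state [8B, align 8] → 40
@40: g [8B, align 8] → 48
@48: e [4B, align 4] → 52
@52: refcount [4B, align 4] → 56

52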